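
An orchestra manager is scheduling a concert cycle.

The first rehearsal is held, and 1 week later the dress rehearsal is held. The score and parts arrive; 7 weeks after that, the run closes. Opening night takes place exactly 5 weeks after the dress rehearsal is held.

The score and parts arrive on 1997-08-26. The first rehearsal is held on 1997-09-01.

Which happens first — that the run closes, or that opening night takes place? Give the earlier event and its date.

The score and parts arrive: Aug 26, 1997.
The run closes: Aug 26, 1997 + 7 weeks = Oct 14, 1997.
The first rehearsal is held: Sep 1, 1997.
The dress rehearsal is held: Sep 1, 1997 + 1 week = Sep 8, 1997.
Opening night takes place: Sep 8, 1997 + 5 weeks = Oct 13, 1997.
Comparing: the run closes on Oct 14, 1997 vs opening night takes place on Oct 13, 1997. Earlier: opening night takes place.

Opening night takes place — 1997-10-13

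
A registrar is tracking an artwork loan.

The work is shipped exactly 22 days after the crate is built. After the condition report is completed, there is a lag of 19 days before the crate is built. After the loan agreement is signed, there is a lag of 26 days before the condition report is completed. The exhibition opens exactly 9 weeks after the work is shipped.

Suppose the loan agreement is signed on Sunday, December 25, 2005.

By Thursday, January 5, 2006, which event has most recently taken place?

The loan agreement is signed

The loan agreement is signed: Dec 25, 2005.
The condition report is completed: Dec 25, 2005 + 26 days = Jan 20, 2006.
The crate is built: Jan 20, 2006 + 19 days = Feb 8, 2006.
The work is shipped: Feb 8, 2006 + 22 days = Mar 2, 2006.
The exhibition opens: Mar 2, 2006 + 9 weeks = May 4, 2006.
Jan 5, 2006 falls between when the loan agreement is signed (Dec 25, 2005) and when the condition report is completed (Jan 20, 2006).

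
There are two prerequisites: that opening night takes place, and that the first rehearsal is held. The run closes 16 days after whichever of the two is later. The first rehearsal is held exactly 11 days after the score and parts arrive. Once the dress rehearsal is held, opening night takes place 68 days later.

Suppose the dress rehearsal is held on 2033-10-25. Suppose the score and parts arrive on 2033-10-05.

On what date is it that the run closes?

The dress rehearsal is held: Oct 25, 2033.
Opening night takes place: Oct 25, 2033 + 68 days = Jan 1, 2034.
The score and parts arrive: Oct 5, 2033.
The first rehearsal is held: Oct 5, 2033 + 11 days = Oct 16, 2033.
Both prerequisites met — opening night takes place (Jan 1, 2034), the first rehearsal is held (Oct 16, 2033); the later is Jan 1, 2034.
The run closes: Jan 1, 2034 + 16 days = Jan 17, 2034.

2034-01-17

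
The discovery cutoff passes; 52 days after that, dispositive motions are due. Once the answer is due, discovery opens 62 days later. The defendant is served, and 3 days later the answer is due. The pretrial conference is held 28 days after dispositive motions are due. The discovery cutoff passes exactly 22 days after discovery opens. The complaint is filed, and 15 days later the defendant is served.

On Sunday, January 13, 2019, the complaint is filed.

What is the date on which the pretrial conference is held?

Sunday, July 14, 2019

The complaint is filed: Jan 13, 2019.
The defendant is served: Jan 13, 2019 + 15 days = Jan 28, 2019.
The answer is due: Jan 28, 2019 + 3 days = Jan 31, 2019.
Discovery opens: Jan 31, 2019 + 62 days = Apr 3, 2019.
The discovery cutoff passes: Apr 3, 2019 + 22 days = Apr 25, 2019.
Dispositive motions are due: Apr 25, 2019 + 52 days = Jun 16, 2019.
The pretrial conference is held: Jun 16, 2019 + 28 days = Jul 14, 2019.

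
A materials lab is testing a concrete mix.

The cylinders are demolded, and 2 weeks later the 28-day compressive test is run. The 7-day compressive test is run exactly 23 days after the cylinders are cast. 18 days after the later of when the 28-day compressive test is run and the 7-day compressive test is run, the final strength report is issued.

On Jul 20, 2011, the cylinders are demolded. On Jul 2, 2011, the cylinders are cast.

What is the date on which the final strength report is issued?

The cylinders are demolded: Jul 20, 2011.
The 28-day compressive test is run: Jul 20, 2011 + 2 weeks = Aug 3, 2011.
The cylinders are cast: Jul 2, 2011.
The 7-day compressive test is run: Jul 2, 2011 + 23 days = Jul 25, 2011.
Both prerequisites met — the 28-day compressive test is run (Aug 3, 2011), the 7-day compressive test is run (Jul 25, 2011); the later is Aug 3, 2011.
The final strength report is issued: Aug 3, 2011 + 18 days = Aug 21, 2011.

Aug 21, 2011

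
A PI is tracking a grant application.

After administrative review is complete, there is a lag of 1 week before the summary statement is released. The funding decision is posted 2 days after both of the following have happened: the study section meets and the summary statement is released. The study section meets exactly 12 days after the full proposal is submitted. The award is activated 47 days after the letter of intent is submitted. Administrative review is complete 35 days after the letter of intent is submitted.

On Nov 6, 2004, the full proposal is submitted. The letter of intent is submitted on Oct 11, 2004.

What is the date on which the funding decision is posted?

The full proposal is submitted: Nov 6, 2004.
The study section meets: Nov 6, 2004 + 12 days = Nov 18, 2004.
The letter of intent is submitted: Oct 11, 2004.
Administrative review is complete: Oct 11, 2004 + 35 days = Nov 15, 2004.
The summary statement is released: Nov 15, 2004 + 1 week = Nov 22, 2004.
Both prerequisites met — the study section meets (Nov 18, 2004), the summary statement is released (Nov 22, 2004); the later is Nov 22, 2004.
The funding decision is posted: Nov 22, 2004 + 2 days = Nov 24, 2004.

Nov 24, 2004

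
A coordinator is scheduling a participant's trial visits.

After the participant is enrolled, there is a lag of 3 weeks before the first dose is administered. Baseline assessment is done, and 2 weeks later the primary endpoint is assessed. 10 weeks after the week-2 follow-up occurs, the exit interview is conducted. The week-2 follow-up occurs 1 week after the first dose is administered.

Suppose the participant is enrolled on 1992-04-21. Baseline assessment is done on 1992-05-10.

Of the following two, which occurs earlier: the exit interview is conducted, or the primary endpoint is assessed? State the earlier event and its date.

The participant is enrolled: Apr 21, 1992.
The first dose is administered: Apr 21, 1992 + 3 weeks = May 12, 1992.
The week-2 follow-up occurs: May 12, 1992 + 1 week = May 19, 1992.
The exit interview is conducted: May 19, 1992 + 10 weeks = Jul 28, 1992.
Baseline assessment is done: May 10, 1992.
The primary endpoint is assessed: May 10, 1992 + 2 weeks = May 24, 1992.
Comparing: the exit interview is conducted on Jul 28, 1992 vs the primary endpoint is assessed on May 24, 1992. Earlier: the primary endpoint is assessed.

The primary endpoint is assessed — 1992-05-24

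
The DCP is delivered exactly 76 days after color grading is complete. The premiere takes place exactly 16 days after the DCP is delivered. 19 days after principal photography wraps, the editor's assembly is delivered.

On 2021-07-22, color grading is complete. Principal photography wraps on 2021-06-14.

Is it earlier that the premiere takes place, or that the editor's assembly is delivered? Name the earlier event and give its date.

Color grading is complete: Jul 22, 2021.
The DCP is delivered: Jul 22, 2021 + 76 days = Oct 6, 2021.
The premiere takes place: Oct 6, 2021 + 16 days = Oct 22, 2021.
Principal photography wraps: Jun 14, 2021.
The editor's assembly is delivered: Jun 14, 2021 + 19 days = Jul 3, 2021.
Comparing: the premiere takes place on Oct 22, 2021 vs the editor's assembly is delivered on Jul 3, 2021. Earlier: the editor's assembly is delivered.

The editor's assembly is delivered — 2021-07-03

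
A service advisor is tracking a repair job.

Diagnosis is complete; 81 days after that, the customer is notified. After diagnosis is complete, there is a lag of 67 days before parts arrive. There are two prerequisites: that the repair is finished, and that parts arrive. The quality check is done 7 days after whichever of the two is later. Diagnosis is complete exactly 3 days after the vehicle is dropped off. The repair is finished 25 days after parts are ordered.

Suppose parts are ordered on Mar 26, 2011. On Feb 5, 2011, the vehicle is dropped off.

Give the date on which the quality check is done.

Parts are ordered: Mar 26, 2011.
The repair is finished: Mar 26, 2011 + 25 days = Apr 20, 2011.
The vehicle is dropped off: Feb 5, 2011.
Diagnosis is complete: Feb 5, 2011 + 3 days = Feb 8, 2011.
Parts arrive: Feb 8, 2011 + 67 days = Apr 16, 2011.
Both prerequisites met — the repair is finished (Apr 20, 2011), parts arrive (Apr 16, 2011); the later is Apr 20, 2011.
The quality check is done: Apr 20, 2011 + 7 days = Apr 27, 2011.

Apr 27, 2011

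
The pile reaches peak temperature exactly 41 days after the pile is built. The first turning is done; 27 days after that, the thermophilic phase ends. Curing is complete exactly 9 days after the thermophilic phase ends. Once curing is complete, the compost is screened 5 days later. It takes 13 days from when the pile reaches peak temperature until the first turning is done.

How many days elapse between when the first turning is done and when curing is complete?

Causal path: the first turning is done → the thermophilic phase ends → curing is complete.
Total delay along the path: 27 + 9 = 36 days.

36 days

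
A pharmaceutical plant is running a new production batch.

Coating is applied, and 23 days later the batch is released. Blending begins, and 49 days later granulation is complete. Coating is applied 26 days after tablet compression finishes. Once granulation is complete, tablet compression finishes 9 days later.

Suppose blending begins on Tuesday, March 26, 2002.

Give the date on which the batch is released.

Blending begins: Mar 26, 2002.
Granulation is complete: Mar 26, 2002 + 49 days = May 14, 2002.
Tablet compression finishes: May 14, 2002 + 9 days = May 23, 2002.
Coating is applied: May 23, 2002 + 26 days = Jun 18, 2002.
The batch is released: Jun 18, 2002 + 23 days = Jul 11, 2002.

Thursday, July 11, 2002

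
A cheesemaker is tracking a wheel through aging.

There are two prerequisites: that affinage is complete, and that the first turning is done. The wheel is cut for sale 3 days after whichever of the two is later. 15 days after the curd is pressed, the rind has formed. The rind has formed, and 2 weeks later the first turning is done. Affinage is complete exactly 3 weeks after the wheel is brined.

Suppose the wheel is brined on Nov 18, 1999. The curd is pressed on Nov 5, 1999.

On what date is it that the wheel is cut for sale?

The wheel is brined: Nov 18, 1999.
Affinage is complete: Nov 18, 1999 + 3 weeks = Dec 9, 1999.
The curd is pressed: Nov 5, 1999.
The rind has formed: Nov 5, 1999 + 15 days = Nov 20, 1999.
The first turning is done: Nov 20, 1999 + 2 weeks = Dec 4, 1999.
Both prerequisites met — affinage is complete (Dec 9, 1999), the first turning is done (Dec 4, 1999); the later is Dec 9, 1999.
The wheel is cut for sale: Dec 9, 1999 + 3 days = Dec 12, 1999.

Dec 12, 1999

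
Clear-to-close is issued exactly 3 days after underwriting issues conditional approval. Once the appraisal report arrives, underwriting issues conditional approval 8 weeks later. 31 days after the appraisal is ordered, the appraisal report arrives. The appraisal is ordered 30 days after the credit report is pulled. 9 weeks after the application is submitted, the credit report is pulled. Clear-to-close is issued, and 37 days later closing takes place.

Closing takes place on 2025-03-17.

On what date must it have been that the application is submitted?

2024-08-09

Closing takes place: Mar 17, 2025.
Clear-to-close is issued: Mar 17, 2025 − 37 days = Feb 8, 2025.
Underwriting issues conditional approval: Feb 8, 2025 − 3 days = Feb 5, 2025.
The appraisal report arrives: Feb 5, 2025 − 8 weeks = Dec 11, 2024.
The appraisal is ordered: Dec 11, 2024 − 31 days = Nov 10, 2024.
The credit report is pulled: Nov 10, 2024 − 30 days = Oct 11, 2024.
The application is submitted: Oct 11, 2024 − 9 weeks = Aug 9, 2024.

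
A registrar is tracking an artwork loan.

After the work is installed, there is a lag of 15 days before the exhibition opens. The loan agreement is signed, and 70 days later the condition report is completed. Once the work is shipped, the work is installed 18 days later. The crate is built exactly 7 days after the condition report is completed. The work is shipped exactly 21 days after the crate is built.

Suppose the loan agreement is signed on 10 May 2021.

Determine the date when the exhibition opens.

18 September 2021

The loan agreement is signed: May 10, 2021.
The condition report is completed: May 10, 2021 + 70 days = Jul 19, 2021.
The crate is built: Jul 19, 2021 + 7 days = Jul 26, 2021.
The work is shipped: Jul 26, 2021 + 21 days = Aug 16, 2021.
The work is installed: Aug 16, 2021 + 18 days = Sep 3, 2021.
The exhibition opens: Sep 3, 2021 + 15 days = Sep 18, 2021.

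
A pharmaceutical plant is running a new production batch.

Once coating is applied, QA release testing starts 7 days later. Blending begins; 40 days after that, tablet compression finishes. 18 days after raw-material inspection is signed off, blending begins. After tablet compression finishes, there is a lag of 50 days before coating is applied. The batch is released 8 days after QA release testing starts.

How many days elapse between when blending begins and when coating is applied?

90 days

Causal path: blending begins → tablet compression finishes → coating is applied.
Total delay along the path: 40 + 50 = 90 days.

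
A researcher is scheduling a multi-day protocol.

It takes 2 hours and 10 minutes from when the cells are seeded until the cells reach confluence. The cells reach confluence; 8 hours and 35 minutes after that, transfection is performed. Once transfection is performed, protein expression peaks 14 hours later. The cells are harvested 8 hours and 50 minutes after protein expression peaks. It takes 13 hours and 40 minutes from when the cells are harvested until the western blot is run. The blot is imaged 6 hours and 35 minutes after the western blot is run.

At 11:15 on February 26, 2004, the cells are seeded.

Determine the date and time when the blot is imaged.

The cells are seeded: 11:15 Feb 26, 2004.
The cells reach confluence: 11:15 Feb 26, 2004 + 2h10m = 13:25 Feb 26, 2004.
Transfection is performed: 13:25 Feb 26, 2004 + 8h35m = 22:00 Feb 26, 2004.
Protein expression peaks: 22:00 Feb 26, 2004 + 14h = 12:00 Feb 27, 2004.
The cells are harvested: 12:00 Feb 27, 2004 + 8h50m = 20:50 Feb 27, 2004.
The western blot is run: 20:50 Feb 27, 2004 + 13h40m = 10:30 Feb 28, 2004.
The blot is imaged: 10:30 Feb 28, 2004 + 6h35m = 17:05 Feb 28, 2004.

17:05 on February 28, 2004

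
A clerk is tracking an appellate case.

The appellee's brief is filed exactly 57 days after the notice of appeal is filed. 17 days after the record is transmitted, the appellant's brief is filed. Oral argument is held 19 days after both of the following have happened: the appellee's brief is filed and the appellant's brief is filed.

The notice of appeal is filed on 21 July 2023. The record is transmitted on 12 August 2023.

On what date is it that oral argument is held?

The notice of appeal is filed: Jul 21, 2023.
The appellee's brief is filed: Jul 21, 2023 + 57 days = Sep 16, 2023.
The record is transmitted: Aug 12, 2023.
The appellant's brief is filed: Aug 12, 2023 + 17 days = Aug 29, 2023.
Both prerequisites met — the appellee's brief is filed (Sep 16, 2023), the appellant's brief is filed (Aug 29, 2023); the later is Sep 16, 2023.
Oral argument is held: Sep 16, 2023 + 19 days = Oct 5, 2023.

5 October 2023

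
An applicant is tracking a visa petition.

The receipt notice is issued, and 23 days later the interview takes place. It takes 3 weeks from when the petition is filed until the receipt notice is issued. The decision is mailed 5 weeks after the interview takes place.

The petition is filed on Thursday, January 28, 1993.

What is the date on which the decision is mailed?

The petition is filed: Jan 28, 1993.
The receipt notice is issued: Jan 28, 1993 + 3 weeks = Feb 18, 1993.
The interview takes place: Feb 18, 1993 + 23 days = Mar 13, 1993.
The decision is mailed: Mar 13, 1993 + 5 weeks = Apr 17, 1993.

Saturday, April 17, 1993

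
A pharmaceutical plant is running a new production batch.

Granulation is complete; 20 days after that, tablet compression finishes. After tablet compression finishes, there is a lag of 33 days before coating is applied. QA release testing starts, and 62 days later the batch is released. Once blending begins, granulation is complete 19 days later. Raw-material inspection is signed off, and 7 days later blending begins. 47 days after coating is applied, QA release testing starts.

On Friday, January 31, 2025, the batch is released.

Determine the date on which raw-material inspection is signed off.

Saturday, July 27, 2024

The batch is released: Jan 31, 2025.
QA release testing starts: Jan 31, 2025 − 62 days = Nov 30, 2024.
Coating is applied: Nov 30, 2024 − 47 days = Oct 14, 2024.
Tablet compression finishes: Oct 14, 2024 − 33 days = Sep 11, 2024.
Granulation is complete: Sep 11, 2024 − 20 days = Aug 22, 2024.
Blending begins: Aug 22, 2024 − 19 days = Aug 3, 2024.
Raw-material inspection is signed off: Aug 3, 2024 − 7 days = Jul 27, 2024.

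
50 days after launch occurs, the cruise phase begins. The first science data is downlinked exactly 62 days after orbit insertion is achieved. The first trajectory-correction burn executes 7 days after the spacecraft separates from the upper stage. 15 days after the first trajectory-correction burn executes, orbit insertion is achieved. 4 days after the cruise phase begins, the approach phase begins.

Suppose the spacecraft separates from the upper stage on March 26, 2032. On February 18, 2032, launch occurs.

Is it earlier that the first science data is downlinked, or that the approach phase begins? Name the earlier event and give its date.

The approach phase begins — April 12, 2032

The spacecraft separates from the upper stage: Mar 26, 2032.
The first trajectory-correction burn executes: Mar 26, 2032 + 7 days = Apr 2, 2032.
Orbit insertion is achieved: Apr 2, 2032 + 15 days = Apr 17, 2032.
The first science data is downlinked: Apr 17, 2032 + 62 days = Jun 18, 2032.
Launch occurs: Feb 18, 2032.
The cruise phase begins: Feb 18, 2032 + 50 days = Apr 8, 2032.
The approach phase begins: Apr 8, 2032 + 4 days = Apr 12, 2032.
Comparing: the first science data is downlinked on Jun 18, 2032 vs the approach phase begins on Apr 12, 2032. Earlier: the approach phase begins.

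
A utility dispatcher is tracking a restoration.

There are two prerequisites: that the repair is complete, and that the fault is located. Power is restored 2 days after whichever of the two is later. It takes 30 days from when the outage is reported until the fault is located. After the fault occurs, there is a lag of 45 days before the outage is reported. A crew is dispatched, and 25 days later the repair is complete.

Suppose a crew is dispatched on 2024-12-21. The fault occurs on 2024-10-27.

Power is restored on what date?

2025-01-17

A crew is dispatched: Dec 21, 2024.
The repair is complete: Dec 21, 2024 + 25 days = Jan 15, 2025.
The fault occurs: Oct 27, 2024.
The outage is reported: Oct 27, 2024 + 45 days = Dec 11, 2024.
The fault is located: Dec 11, 2024 + 30 days = Jan 10, 2025.
Both prerequisites met — the repair is complete (Jan 15, 2025), the fault is located (Jan 10, 2025); the later is Jan 15, 2025.
Power is restored: Jan 15, 2025 + 2 days = Jan 17, 2025.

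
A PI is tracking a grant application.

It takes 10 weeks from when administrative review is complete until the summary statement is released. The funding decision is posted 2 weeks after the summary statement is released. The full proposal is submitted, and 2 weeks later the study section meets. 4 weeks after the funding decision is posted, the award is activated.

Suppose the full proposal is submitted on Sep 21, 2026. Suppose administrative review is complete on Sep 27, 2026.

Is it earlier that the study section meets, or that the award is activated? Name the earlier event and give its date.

The study section meets — Oct 5, 2026

The full proposal is submitted: Sep 21, 2026.
The study section meets: Sep 21, 2026 + 2 weeks = Oct 5, 2026.
Administrative review is complete: Sep 27, 2026.
The summary statement is released: Sep 27, 2026 + 10 weeks = Dec 6, 2026.
The funding decision is posted: Dec 6, 2026 + 2 weeks = Dec 20, 2026.
The award is activated: Dec 20, 2026 + 4 weeks = Jan 17, 2027.
Comparing: the study section meets on Oct 5, 2026 vs the award is activated on Jan 17, 2027. Earlier: the study section meets.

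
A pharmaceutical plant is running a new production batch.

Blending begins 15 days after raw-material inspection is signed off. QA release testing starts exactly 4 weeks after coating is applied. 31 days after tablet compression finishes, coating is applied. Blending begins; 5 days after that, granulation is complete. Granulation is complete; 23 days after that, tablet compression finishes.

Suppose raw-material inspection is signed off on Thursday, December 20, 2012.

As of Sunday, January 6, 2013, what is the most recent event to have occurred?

Blending begins

Raw-material inspection is signed off: Dec 20, 2012.
Blending begins: Dec 20, 2012 + 15 days = Jan 4, 2013.
Granulation is complete: Jan 4, 2013 + 5 days = Jan 9, 2013.
Tablet compression finishes: Jan 9, 2013 + 23 days = Feb 1, 2013.
Coating is applied: Feb 1, 2013 + 31 days = Mar 4, 2013.
QA release testing starts: Mar 4, 2013 + 4 weeks = Apr 1, 2013.
Jan 6, 2013 falls between when blending begins (Jan 4, 2013) and when granulation is complete (Jan 9, 2013).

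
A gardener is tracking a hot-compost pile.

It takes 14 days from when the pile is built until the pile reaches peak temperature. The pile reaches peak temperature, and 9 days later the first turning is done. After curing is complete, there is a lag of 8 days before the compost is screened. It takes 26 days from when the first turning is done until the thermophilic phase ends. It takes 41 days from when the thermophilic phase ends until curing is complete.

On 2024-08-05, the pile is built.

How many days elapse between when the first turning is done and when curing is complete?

67 days

Causal path: the first turning is done → the thermophilic phase ends → curing is complete.
Total delay along the path: 26 + 41 = 67 days.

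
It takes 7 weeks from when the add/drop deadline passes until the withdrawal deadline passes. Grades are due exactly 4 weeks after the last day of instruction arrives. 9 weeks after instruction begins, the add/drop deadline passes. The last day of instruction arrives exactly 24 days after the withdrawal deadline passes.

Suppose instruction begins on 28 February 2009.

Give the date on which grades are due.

11 August 2009

Instruction begins: Feb 28, 2009.
The add/drop deadline passes: Feb 28, 2009 + 9 weeks = May 2, 2009.
The withdrawal deadline passes: May 2, 2009 + 7 weeks = Jun 20, 2009.
The last day of instruction arrives: Jun 20, 2009 + 24 days = Jul 14, 2009.
Grades are due: Jul 14, 2009 + 4 weeks = Aug 11, 2009.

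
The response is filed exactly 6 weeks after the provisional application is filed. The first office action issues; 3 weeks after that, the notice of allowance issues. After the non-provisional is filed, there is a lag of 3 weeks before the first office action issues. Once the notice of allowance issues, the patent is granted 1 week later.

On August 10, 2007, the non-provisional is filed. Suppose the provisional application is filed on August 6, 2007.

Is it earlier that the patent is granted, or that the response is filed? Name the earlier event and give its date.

The response is filed — September 17, 2007

The non-provisional is filed: Aug 10, 2007.
The first office action issues: Aug 10, 2007 + 3 weeks = Aug 31, 2007.
The notice of allowance issues: Aug 31, 2007 + 3 weeks = Sep 21, 2007.
The patent is granted: Sep 21, 2007 + 1 week = Sep 28, 2007.
The provisional application is filed: Aug 6, 2007.
The response is filed: Aug 6, 2007 + 6 weeks = Sep 17, 2007.
Comparing: the patent is granted on Sep 28, 2007 vs the response is filed on Sep 17, 2007. Earlier: the response is filed.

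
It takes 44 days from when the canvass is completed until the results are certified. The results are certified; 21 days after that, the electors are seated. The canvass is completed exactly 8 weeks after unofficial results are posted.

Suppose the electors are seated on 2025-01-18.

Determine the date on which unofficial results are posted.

2024-09-19

The electors are seated: Jan 18, 2025.
The results are certified: Jan 18, 2025 − 21 days = Dec 28, 2024.
The canvass is completed: Dec 28, 2024 − 44 days = Nov 14, 2024.
Unofficial results are posted: Nov 14, 2024 − 8 weeks = Sep 19, 2024.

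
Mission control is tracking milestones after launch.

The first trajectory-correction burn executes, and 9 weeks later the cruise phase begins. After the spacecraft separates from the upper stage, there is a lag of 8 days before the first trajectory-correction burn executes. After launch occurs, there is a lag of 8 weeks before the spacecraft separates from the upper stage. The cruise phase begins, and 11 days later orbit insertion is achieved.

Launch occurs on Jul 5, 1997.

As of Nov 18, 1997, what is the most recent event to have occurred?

The cruise phase begins

Launch occurs: Jul 5, 1997.
The spacecraft separates from the upper stage: Jul 5, 1997 + 8 weeks = Aug 30, 1997.
The first trajectory-correction burn executes: Aug 30, 1997 + 8 days = Sep 7, 1997.
The cruise phase begins: Sep 7, 1997 + 9 weeks = Nov 9, 1997.
Orbit insertion is achieved: Nov 9, 1997 + 11 days = Nov 20, 1997.
Nov 18, 1997 falls between when the cruise phase begins (Nov 9, 1997) and when orbit insertion is achieved (Nov 20, 1997).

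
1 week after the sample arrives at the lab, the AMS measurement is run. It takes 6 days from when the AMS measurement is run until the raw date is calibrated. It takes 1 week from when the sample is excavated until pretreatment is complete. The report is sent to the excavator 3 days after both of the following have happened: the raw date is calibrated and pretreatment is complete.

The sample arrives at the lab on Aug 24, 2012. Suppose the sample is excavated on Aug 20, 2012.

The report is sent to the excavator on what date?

Sep 9, 2012

The sample arrives at the lab: Aug 24, 2012.
The AMS measurement is run: Aug 24, 2012 + 1 week = Aug 31, 2012.
The raw date is calibrated: Aug 31, 2012 + 6 days = Sep 6, 2012.
The sample is excavated: Aug 20, 2012.
Pretreatment is complete: Aug 20, 2012 + 1 week = Aug 27, 2012.
Both prerequisites met — the raw date is calibrated (Sep 6, 2012), pretreatment is complete (Aug 27, 2012); the later is Sep 6, 2012.
The report is sent to the excavator: Sep 6, 2012 + 3 days = Sep 9, 2012.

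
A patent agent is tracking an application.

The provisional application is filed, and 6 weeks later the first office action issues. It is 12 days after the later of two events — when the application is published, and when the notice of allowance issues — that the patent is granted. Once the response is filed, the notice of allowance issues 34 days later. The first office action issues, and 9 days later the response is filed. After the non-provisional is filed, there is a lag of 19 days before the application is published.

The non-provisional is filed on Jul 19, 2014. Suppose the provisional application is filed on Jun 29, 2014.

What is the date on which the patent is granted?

The non-provisional is filed: Jul 19, 2014.
The application is published: Jul 19, 2014 + 19 days = Aug 7, 2014.
The provisional application is filed: Jun 29, 2014.
The first office action issues: Jun 29, 2014 + 6 weeks = Aug 10, 2014.
The response is filed: Aug 10, 2014 + 9 days = Aug 19, 2014.
The notice of allowance issues: Aug 19, 2014 + 34 days = Sep 22, 2014.
Both prerequisites met — the application is published (Aug 7, 2014), the notice of allowance issues (Sep 22, 2014); the later is Sep 22, 2014.
The patent is granted: Sep 22, 2014 + 12 days = Oct 4, 2014.

Oct 4, 2014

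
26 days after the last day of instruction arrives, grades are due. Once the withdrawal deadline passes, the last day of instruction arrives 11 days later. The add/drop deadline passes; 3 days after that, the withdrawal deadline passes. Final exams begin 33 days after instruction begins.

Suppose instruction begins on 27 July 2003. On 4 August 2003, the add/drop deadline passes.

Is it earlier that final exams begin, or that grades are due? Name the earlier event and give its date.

Instruction begins: Jul 27, 2003.
Final exams begin: Jul 27, 2003 + 33 days = Aug 29, 2003.
The add/drop deadline passes: Aug 4, 2003.
The withdrawal deadline passes: Aug 4, 2003 + 3 days = Aug 7, 2003.
The last day of instruction arrives: Aug 7, 2003 + 11 days = Aug 18, 2003.
Grades are due: Aug 18, 2003 + 26 days = Sep 13, 2003.
Comparing: final exams begin on Aug 29, 2003 vs grades are due on Sep 13, 2003. Earlier: final exams begin.

Final exams begin — 29 August 2003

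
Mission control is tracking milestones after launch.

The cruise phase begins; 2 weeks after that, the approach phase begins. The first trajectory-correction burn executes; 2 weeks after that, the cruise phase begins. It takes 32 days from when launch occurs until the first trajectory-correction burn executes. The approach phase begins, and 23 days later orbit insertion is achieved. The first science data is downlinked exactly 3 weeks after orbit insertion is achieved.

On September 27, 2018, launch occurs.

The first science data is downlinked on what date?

January 9, 2019

Launch occurs: Sep 27, 2018.
The first trajectory-correction burn executes: Sep 27, 2018 + 32 days = Oct 29, 2018.
The cruise phase begins: Oct 29, 2018 + 2 weeks = Nov 12, 2018.
The approach phase begins: Nov 12, 2018 + 2 weeks = Nov 26, 2018.
Orbit insertion is achieved: Nov 26, 2018 + 23 days = Dec 19, 2018.
The first science data is downlinked: Dec 19, 2018 + 3 weeks = Jan 9, 2019.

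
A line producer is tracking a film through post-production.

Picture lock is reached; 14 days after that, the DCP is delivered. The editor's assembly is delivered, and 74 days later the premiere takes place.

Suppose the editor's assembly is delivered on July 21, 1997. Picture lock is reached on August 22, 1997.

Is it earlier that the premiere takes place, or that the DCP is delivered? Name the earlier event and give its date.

The DCP is delivered — September 5, 1997

The editor's assembly is delivered: Jul 21, 1997.
The premiere takes place: Jul 21, 1997 + 74 days = Oct 3, 1997.
Picture lock is reached: Aug 22, 1997.
The DCP is delivered: Aug 22, 1997 + 14 days = Sep 5, 1997.
Comparing: the premiere takes place on Oct 3, 1997 vs the DCP is delivered on Sep 5, 1997. Earlier: the DCP is delivered.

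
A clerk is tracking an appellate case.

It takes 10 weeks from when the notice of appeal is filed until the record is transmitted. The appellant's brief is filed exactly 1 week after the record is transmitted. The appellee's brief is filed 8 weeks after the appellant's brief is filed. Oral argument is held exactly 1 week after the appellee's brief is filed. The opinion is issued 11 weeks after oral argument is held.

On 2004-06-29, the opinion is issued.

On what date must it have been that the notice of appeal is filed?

The opinion is issued: Jun 29, 2004.
Oral argument is held: Jun 29, 2004 − 11 weeks = Apr 13, 2004.
The appellee's brief is filed: Apr 13, 2004 − 1 week = Apr 6, 2004.
The appellant's brief is filed: Apr 6, 2004 − 8 weeks = Feb 10, 2004.
The record is transmitted: Feb 10, 2004 − 1 week = Feb 3, 2004.
The notice of appeal is filed: Feb 3, 2004 − 10 weeks = Nov 25, 2003.

2003-11-25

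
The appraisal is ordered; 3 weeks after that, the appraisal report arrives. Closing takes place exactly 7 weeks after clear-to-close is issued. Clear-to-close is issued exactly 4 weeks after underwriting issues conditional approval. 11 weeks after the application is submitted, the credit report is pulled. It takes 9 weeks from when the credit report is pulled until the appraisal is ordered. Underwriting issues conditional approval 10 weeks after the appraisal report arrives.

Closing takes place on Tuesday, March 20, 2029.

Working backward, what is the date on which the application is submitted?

Tuesday, May 16, 2028

Closing takes place: Mar 20, 2029.
Clear-to-close is issued: Mar 20, 2029 − 7 weeks = Jan 30, 2029.
Underwriting issues conditional approval: Jan 30, 2029 − 4 weeks = Jan 2, 2029.
The appraisal report arrives: Jan 2, 2029 − 10 weeks = Oct 24, 2028.
The appraisal is ordered: Oct 24, 2028 − 3 weeks = Oct 3, 2028.
The credit report is pulled: Oct 3, 2028 − 9 weeks = Aug 1, 2028.
The application is submitted: Aug 1, 2028 − 11 weeks = May 16, 2028.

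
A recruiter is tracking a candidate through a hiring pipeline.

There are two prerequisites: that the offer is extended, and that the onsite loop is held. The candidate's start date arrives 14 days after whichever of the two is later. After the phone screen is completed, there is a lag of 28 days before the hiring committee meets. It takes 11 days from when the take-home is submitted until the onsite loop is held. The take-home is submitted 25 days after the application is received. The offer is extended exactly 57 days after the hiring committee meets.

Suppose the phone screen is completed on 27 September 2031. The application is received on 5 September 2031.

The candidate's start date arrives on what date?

The phone screen is completed: Sep 27, 2031.
The hiring committee meets: Sep 27, 2031 + 28 days = Oct 25, 2031.
The offer is extended: Oct 25, 2031 + 57 days = Dec 21, 2031.
The application is received: Sep 5, 2031.
The take-home is submitted: Sep 5, 2031 + 25 days = Sep 30, 2031.
The onsite loop is held: Sep 30, 2031 + 11 days = Oct 11, 2031.
Both prerequisites met — the offer is extended (Dec 21, 2031), the onsite loop is held (Oct 11, 2031); the later is Dec 21, 2031.
The candidate's start date arrives: Dec 21, 2031 + 14 days = Jan 4, 2032.

4 January 2032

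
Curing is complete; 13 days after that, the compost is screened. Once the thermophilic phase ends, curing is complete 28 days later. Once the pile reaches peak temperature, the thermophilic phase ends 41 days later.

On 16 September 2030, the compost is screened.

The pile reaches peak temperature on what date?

26 June 2030

The compost is screened: Sep 16, 2030.
Curing is complete: Sep 16, 2030 − 13 days = Sep 3, 2030.
The thermophilic phase ends: Sep 3, 2030 − 28 days = Aug 6, 2030.
The pile reaches peak temperature: Aug 6, 2030 − 41 days = Jun 26, 2030.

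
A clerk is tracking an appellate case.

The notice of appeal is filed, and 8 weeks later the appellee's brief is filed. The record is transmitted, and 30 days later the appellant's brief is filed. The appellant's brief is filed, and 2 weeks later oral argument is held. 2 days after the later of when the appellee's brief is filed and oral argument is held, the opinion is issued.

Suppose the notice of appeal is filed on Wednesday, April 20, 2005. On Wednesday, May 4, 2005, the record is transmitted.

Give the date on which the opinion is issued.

Sunday, June 19, 2005

The notice of appeal is filed: Apr 20, 2005.
The appellee's brief is filed: Apr 20, 2005 + 8 weeks = Jun 15, 2005.
The record is transmitted: May 4, 2005.
The appellant's brief is filed: May 4, 2005 + 30 days = Jun 3, 2005.
Oral argument is held: Jun 3, 2005 + 2 weeks = Jun 17, 2005.
Both prerequisites met — the appellee's brief is filed (Jun 15, 2005), oral argument is held (Jun 17, 2005); the later is Jun 17, 2005.
The opinion is issued: Jun 17, 2005 + 2 days = Jun 19, 2005.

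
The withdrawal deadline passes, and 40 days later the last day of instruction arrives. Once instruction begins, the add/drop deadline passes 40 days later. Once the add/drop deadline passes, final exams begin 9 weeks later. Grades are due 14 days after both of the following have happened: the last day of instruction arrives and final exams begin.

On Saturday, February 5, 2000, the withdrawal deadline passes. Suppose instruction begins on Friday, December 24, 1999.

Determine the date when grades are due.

Wednesday, April 19, 2000

The withdrawal deadline passes: Feb 5, 2000.
The last day of instruction arrives: Feb 5, 2000 + 40 days = Mar 16, 2000.
Instruction begins: Dec 24, 1999.
The add/drop deadline passes: Dec 24, 1999 + 40 days = Feb 2, 2000.
Final exams begin: Feb 2, 2000 + 9 weeks = Apr 5, 2000.
Both prerequisites met — the last day of instruction arrives (Mar 16, 2000), final exams begin (Apr 5, 2000); the later is Apr 5, 2000.
Grades are due: Apr 5, 2000 + 14 days = Apr 19, 2000.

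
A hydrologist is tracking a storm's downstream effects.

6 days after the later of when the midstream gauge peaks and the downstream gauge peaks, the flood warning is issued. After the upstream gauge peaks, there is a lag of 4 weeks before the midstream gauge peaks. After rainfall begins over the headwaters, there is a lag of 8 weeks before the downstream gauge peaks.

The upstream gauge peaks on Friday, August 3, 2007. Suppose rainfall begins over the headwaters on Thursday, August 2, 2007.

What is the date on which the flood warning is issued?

The upstream gauge peaks: Aug 3, 2007.
The midstream gauge peaks: Aug 3, 2007 + 4 weeks = Aug 31, 2007.
Rainfall begins over the headwaters: Aug 2, 2007.
The downstream gauge peaks: Aug 2, 2007 + 8 weeks = Sep 27, 2007.
Both prerequisites met — the midstream gauge peaks (Aug 31, 2007), the downstream gauge peaks (Sep 27, 2007); the later is Sep 27, 2007.
The flood warning is issued: Sep 27, 2007 + 6 days = Oct 3, 2007.

Wednesday, October 3, 2007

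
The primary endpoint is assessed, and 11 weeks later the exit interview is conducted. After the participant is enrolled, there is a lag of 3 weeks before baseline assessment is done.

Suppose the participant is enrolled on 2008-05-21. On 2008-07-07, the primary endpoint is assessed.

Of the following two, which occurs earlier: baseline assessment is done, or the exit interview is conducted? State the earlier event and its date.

Baseline assessment is done — 2008-06-11

The participant is enrolled: May 21, 2008.
Baseline assessment is done: May 21, 2008 + 3 weeks = Jun 11, 2008.
The primary endpoint is assessed: Jul 7, 2008.
The exit interview is conducted: Jul 7, 2008 + 11 weeks = Sep 22, 2008.
Comparing: baseline assessment is done on Jun 11, 2008 vs the exit interview is conducted on Sep 22, 2008. Earlier: baseline assessment is done.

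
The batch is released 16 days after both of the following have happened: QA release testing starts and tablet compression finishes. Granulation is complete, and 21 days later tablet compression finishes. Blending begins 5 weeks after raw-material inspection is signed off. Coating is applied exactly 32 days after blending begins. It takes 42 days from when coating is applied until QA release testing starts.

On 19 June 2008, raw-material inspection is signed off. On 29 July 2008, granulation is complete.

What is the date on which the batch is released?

Raw-material inspection is signed off: Jun 19, 2008.
Blending begins: Jun 19, 2008 + 5 weeks = Jul 24, 2008.
Coating is applied: Jul 24, 2008 + 32 days = Aug 25, 2008.
QA release testing starts: Aug 25, 2008 + 42 days = Oct 6, 2008.
Granulation is complete: Jul 29, 2008.
Tablet compression finishes: Jul 29, 2008 + 21 days = Aug 19, 2008.
Both prerequisites met — QA release testing starts (Oct 6, 2008), tablet compression finishes (Aug 19, 2008); the later is Oct 6, 2008.
The batch is released: Oct 6, 2008 + 16 days = Oct 22, 2008.

22 October 2008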